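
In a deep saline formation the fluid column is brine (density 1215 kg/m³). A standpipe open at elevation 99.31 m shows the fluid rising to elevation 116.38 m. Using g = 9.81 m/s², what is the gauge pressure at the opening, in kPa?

P ≈ 203 kPa

Pressure head ψ = h − z = 116.38 − 99.31 = 17.07 m.
P = ρgψ = 1215 × 9.81 × 17.07 = 203460 Pa ≈ 203 kPa.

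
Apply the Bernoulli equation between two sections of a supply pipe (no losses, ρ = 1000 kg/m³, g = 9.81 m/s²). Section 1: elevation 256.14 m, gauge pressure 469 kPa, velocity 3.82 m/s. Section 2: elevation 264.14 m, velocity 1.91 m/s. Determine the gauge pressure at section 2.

P₂ ≈ 396 kPa

Pressure head at 1: ψ₁ = P₁/(ρg) = 469×1000 / (1000 × 9.81) = 47.81 m.
Velocity heads: v₁²/2g = 3.82²/19.62 = 0.744 m; v₂²/2g = 1.91²/19.62 = 0.186 m.
Total head H = z₁ + ψ₁ + v₁²/2g = 256.14 + 47.81 + 0.744 = 304.69 m.
ψ₂ = H − z₂ − v₂²/2g = 304.69 − 264.14 − 0.186 = 40.36 m.
P₂ = ρgψ₂ = 1000 × 9.81 × 40.36 ≈ 396 kPa.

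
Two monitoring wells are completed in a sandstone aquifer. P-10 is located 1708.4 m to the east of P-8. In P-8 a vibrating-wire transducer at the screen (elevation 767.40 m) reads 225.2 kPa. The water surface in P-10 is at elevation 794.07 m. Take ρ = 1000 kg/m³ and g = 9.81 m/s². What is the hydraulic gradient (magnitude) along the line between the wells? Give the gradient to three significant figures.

Pressure head at P-8: ψ = P/(ρg) = 225.2×1000 / (1000 × 9.81) = 22.96 m.
Total head at P-8: h = z + ψ = 767.40 + 22.96 = 790.36 m.
Total head at P-10: h = 794.07 m (water level in the piezometer is the total head).
Head difference: h(P-8) − h(P-10) = 790.36 − 794.07 = -3.71 m.
Hydraulic gradient: i = |Δh| / L = 3.71 / 1708.4 = 0.00217.

i ≈ 0.00217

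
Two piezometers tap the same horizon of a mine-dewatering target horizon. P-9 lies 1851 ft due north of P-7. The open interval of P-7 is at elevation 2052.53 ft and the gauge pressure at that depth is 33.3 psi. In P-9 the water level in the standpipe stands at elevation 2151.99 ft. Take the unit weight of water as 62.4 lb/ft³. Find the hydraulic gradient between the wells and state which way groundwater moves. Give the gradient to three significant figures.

i ≈ 0.0122; groundwater flows toward the south

Pressure head at P-7: ψ = 144·P/γ = 144 × 33.3 / 62.4 = 76.85 ft.
Total head at P-7: h = z + ψ = 2052.53 + 76.85 = 2129.38 ft.
Total head at P-9: h = 2151.99 ft (water level in the piezometer is the total head).
Head difference: h(P-7) − h(P-9) = 2129.38 − 2151.99 = -22.61 ft.
Hydraulic gradient: i = |Δh| / L = 22.61 / 1851 = 0.0122.
Flow is from higher to lower head: from P-9 toward P-7, i.e. toward the south.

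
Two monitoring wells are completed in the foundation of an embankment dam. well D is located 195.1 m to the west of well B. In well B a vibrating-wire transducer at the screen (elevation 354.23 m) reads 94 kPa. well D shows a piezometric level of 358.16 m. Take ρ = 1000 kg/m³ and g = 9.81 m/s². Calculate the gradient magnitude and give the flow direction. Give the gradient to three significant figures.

Pressure head at well B: ψ = P/(ρg) = 94×1000 / (1000 × 9.81) = 9.58 m.
Total head at well B: h = z + ψ = 354.23 + 9.58 = 363.81 m.
Total head at well D: h = 358.16 m (water level in the piezometer is the total head).
Head difference: h(well B) − h(well D) = 363.81 − 358.16 = 5.65 m.
Hydraulic gradient: i = |Δh| / L = 5.65 / 195.1 = 0.0290.
Flow is from higher to lower head: from well B toward well D, i.e. toward the west.

i ≈ 0.0290; groundwater flows toward the west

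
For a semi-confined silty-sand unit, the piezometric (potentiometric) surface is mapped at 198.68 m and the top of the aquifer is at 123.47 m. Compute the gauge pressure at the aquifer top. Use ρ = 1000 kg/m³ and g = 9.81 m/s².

P ≈ 738 kPa

Pressure head at the aquifer top: ψ = h − z = 198.68 − 123.47 = 75.21 m.
P = ρgψ = 1000 × 9.81 × 75.21 = 737810 Pa ≈ 738 kPa.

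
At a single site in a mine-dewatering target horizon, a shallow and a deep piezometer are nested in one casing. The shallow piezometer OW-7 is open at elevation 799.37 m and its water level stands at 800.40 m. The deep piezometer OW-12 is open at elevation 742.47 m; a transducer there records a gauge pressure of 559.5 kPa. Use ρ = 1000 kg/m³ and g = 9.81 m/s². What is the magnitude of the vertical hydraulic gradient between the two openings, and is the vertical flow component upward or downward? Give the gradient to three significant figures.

Total head at OW-7: h = 800.40 m (water level in the standpipe).
Pressure head at OW-12: ψ = P/(ρg) = 559.5×1000 / (1000 × 9.81) = 57.03 m.
Total head at OW-12: h = z + ψ = 742.47 + 57.03 = 799.50 m.
Δh = h(OW-7) − h(OW-12) = 800.40 − 799.50 = 0.90 m.
Vertical separation Δz = 799.37 − 742.47 = 56.90 m.
|i_v| = |Δh| / Δz = 0.90 / 56.90 = 0.0158.
Head is higher in the shallow piezometer, so vertical flow is downward (recharge condition).

|i_v| ≈ 0.0158; vertical flow is downward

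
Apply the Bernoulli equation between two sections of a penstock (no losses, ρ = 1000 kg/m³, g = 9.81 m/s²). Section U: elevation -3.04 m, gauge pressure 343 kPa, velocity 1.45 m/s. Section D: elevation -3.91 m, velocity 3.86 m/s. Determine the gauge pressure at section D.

Pressure head at U: ψ₁ = P₁/(ρg) = 343×1000 / (1000 × 9.81) = 34.96 m.
Velocity heads: v₁²/2g = 1.45²/19.62 = 0.107 m; v₂²/2g = 3.86²/19.62 = 0.759 m.
Total head H = z₁ + ψ₁ + v₁²/2g = -3.04 + 34.96 + 0.107 = 32.03 m.
ψ₂ = H − z₂ − v₂²/2g = 32.03 − (-3.91) − 0.759 = 35.18 m.
P₂ = ρgψ₂ = 1000 × 9.81 × 35.18 ≈ 345 kPa.

P₂ ≈ 345 kPa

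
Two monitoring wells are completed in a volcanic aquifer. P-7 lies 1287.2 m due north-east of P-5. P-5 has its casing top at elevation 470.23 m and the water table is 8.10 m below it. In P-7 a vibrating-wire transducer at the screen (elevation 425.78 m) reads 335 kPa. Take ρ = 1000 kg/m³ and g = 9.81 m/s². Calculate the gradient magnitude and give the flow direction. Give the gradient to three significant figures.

Total head at P-5: h = 470.23 − 8.10 = 462.13 m.
Pressure head at P-7: ψ = P/(ρg) = 335×1000 / (1000 × 9.81) = 34.15 m.
Total head at P-7: h = z + ψ = 425.78 + 34.15 = 459.93 m.
Head difference: h(P-5) − h(P-7) = 462.13 − 459.93 = 2.20 m.
Hydraulic gradient: i = |Δh| / L = 2.20 / 1287.2 = 0.00171.
Flow is from higher to lower head: from P-5 toward P-7, i.e. toward the north-east.

i ≈ 0.00171; groundwater flows toward the north-east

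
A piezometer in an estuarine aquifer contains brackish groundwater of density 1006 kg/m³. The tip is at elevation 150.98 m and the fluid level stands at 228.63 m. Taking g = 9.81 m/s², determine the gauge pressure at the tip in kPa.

Pressure head ψ = h − z = 228.63 − 150.98 = 77.65 m.
P = ρgψ = 1006 × 9.81 × 77.65 = 766317 Pa ≈ 766 kPa.

P ≈ 766 kPa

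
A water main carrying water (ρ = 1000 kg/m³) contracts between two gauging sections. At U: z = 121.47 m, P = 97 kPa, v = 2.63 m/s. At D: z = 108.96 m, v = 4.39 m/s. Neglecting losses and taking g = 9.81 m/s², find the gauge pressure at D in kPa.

Pressure head at U: ψ₁ = P₁/(ρg) = 97×1000 / (1000 × 9.81) = 9.89 m.
Velocity heads: v₁²/2g = 2.63²/19.62 = 0.353 m; v₂²/2g = 4.39²/19.62 = 0.982 m.
Total head H = z₁ + ψ₁ + v₁²/2g = 121.47 + 9.89 + 0.353 = 131.71 m.
ψ₂ = H − z₂ − v₂²/2g = 131.71 − 108.96 − 0.982 = 21.77 m.
P₂ = ρgψ₂ = 1000 × 9.81 × 21.77 ≈ 214 kPa.

P₂ ≈ 214 kPa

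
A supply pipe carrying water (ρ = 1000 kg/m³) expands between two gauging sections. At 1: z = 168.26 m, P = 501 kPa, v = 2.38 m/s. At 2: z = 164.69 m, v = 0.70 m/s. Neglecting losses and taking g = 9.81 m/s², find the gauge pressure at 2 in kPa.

P₂ ≈ 539 kPa

Pressure head at 1: ψ₁ = P₁/(ρg) = 501×1000 / (1000 × 9.81) = 51.07 m.
Velocity heads: v₁²/2g = 2.38²/19.62 = 0.289 m; v₂²/2g = 0.70²/19.62 = 0.025 m.
Total head H = z₁ + ψ₁ + v₁²/2g = 168.26 + 51.07 + 0.289 = 219.62 m.
ψ₂ = H − z₂ − v₂²/2g = 219.62 − 164.69 − 0.025 = 54.91 m.
P₂ = ρgψ₂ = 1000 × 9.81 × 54.91 ≈ 539 kPa.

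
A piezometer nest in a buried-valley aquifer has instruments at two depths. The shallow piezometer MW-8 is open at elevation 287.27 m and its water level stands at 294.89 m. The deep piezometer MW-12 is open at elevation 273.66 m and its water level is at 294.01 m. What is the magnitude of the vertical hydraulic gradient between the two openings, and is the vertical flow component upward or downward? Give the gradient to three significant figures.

Total head at MW-8: h = 294.89 m (water level in the standpipe).
Total head at MW-12: h = 294.01 m.
Δh = h(MW-8) − h(MW-12) = 294.89 − 294.01 = 0.88 m.
Vertical separation Δz = 287.27 − 273.66 = 13.61 m.
|i_v| = |Δh| / Δz = 0.88 / 13.61 = 0.0647.
Head is higher in the shallow piezometer, so vertical flow is downward (recharge condition).

|i_v| ≈ 0.0647; vertical flow is downward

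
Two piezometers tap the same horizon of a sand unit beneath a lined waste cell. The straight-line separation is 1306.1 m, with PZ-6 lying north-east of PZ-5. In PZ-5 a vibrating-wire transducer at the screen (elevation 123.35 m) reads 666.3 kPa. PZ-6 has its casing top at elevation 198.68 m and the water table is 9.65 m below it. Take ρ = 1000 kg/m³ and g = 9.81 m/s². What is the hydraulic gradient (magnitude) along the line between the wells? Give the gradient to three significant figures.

Pressure head at PZ-5: ψ = P/(ρg) = 666.3×1000 / (1000 × 9.81) = 67.92 m.
Total head at PZ-5: h = z + ψ = 123.35 + 67.92 = 191.27 m.
Total head at PZ-6: h = 198.68 − 9.65 = 189.03 m.
Head difference: h(PZ-5) − h(PZ-6) = 191.27 − 189.03 = 2.24 m.
Hydraulic gradient: i = |Δh| / L = 2.24 / 1306.1 = 0.00172.

i ≈ 0.00172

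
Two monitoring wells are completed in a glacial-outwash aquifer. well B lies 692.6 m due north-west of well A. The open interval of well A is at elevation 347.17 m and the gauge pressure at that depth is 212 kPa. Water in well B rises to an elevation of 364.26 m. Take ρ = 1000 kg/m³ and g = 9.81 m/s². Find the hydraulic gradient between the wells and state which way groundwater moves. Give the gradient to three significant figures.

i ≈ 0.00653; groundwater flows toward the north-west

Pressure head at well A: ψ = P/(ρg) = 212×1000 / (1000 × 9.81) = 21.61 m.
Total head at well A: h = z + ψ = 347.17 + 21.61 = 368.78 m.
Total head at well B: h = 364.26 m (water level in the piezometer is the total head).
Head difference: h(well A) − h(well B) = 368.78 − 364.26 = 4.52 m.
Hydraulic gradient: i = |Δh| / L = 4.52 / 692.6 = 0.00653.
Flow is from higher to lower head: from well A toward well B, i.e. toward the north-west.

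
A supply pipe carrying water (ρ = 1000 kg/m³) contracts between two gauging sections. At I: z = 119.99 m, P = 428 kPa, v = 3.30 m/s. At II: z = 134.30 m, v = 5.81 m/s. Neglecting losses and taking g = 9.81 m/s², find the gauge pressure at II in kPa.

P₂ ≈ 276 kPa

Pressure head at I: ψ₁ = P₁/(ρg) = 428×1000 / (1000 × 9.81) = 43.63 m.
Velocity heads: v₁²/2g = 3.30²/19.62 = 0.555 m; v₂²/2g = 5.81²/19.62 = 1.720 m.
Total head H = z₁ + ψ₁ + v₁²/2g = 119.99 + 43.63 + 0.555 = 164.18 m.
ψ₂ = H − z₂ − v₂²/2g = 164.18 − 134.30 − 1.720 = 28.16 m.
P₂ = ρgψ₂ = 1000 × 9.81 × 28.16 ≈ 276 kPa.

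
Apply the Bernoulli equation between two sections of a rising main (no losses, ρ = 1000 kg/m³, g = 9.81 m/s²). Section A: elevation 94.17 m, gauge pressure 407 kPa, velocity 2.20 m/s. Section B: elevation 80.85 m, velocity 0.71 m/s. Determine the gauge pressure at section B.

Pressure head at A: ψ₁ = P₁/(ρg) = 407×1000 / (1000 × 9.81) = 41.49 m.
Velocity heads: v₁²/2g = 2.20²/19.62 = 0.247 m; v₂²/2g = 0.71²/19.62 = 0.026 m.
Total head H = z₁ + ψ₁ + v₁²/2g = 94.17 + 41.49 + 0.247 = 135.91 m.
ψ₂ = H − z₂ − v₂²/2g = 135.91 − 80.85 − 0.026 = 55.03 m.
P₂ = ρgψ₂ = 1000 × 9.81 × 55.03 ≈ 540 kPa.

P₂ ≈ 540 kPa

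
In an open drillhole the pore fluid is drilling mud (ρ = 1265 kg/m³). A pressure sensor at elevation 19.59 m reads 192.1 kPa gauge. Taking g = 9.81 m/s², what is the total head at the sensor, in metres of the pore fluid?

ψ = P/(ρg) = 192.1×1000 / (1265 × 9.81) = 15.48 m.
h = z + ψ = 19.59 + 15.48 = 35.07 m.

h ≈ 35.07 m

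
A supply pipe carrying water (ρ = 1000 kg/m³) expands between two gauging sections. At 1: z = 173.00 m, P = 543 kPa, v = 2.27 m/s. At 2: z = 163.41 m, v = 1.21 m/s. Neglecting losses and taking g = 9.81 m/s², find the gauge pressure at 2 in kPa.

P₂ ≈ 639 kPa

Pressure head at 1: ψ₁ = P₁/(ρg) = 543×1000 / (1000 × 9.81) = 55.35 m.
Velocity heads: v₁²/2g = 2.27²/19.62 = 0.263 m; v₂²/2g = 1.21²/19.62 = 0.075 m.
Total head H = z₁ + ψ₁ + v₁²/2g = 173.00 + 55.35 + 0.263 = 228.61 m.
ψ₂ = H − z₂ − v₂²/2g = 228.61 − 163.41 − 0.075 = 65.13 m.
P₂ = ρgψ₂ = 1000 × 9.81 × 65.13 ≈ 639 kPa.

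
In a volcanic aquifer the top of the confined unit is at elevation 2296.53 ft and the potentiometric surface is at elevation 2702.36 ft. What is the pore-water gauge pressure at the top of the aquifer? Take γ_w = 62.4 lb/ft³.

Pressure head at the aquifer top: ψ = h − z = 2702.36 − 2296.53 = 405.83 ft.
P = γψ/144 = 62.4 × 405.83 / 144 = 176 psi.

P ≈ 176 psi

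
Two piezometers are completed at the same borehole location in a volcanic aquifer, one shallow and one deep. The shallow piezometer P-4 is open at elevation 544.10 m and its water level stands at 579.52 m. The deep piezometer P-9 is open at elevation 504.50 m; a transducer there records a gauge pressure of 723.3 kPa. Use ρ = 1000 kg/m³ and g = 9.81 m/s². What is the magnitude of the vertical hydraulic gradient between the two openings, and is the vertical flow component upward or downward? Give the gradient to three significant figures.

|i_v| ≈ 0.0326; vertical flow is downward

Total head at P-4: h = 579.52 m (water level in the standpipe).
Pressure head at P-9: ψ = P/(ρg) = 723.3×1000 / (1000 × 9.81) = 73.73 m.
Total head at P-9: h = z + ψ = 504.50 + 73.73 = 578.23 m.
Δh = h(P-4) − h(P-9) = 579.52 − 578.23 = 1.29 m.
Vertical separation Δz = 544.10 − 504.50 = 39.60 m.
|i_v| = |Δh| / Δz = 1.29 / 39.60 = 0.0326.
Head is higher in the shallow piezometer, so vertical flow is downward (recharge condition).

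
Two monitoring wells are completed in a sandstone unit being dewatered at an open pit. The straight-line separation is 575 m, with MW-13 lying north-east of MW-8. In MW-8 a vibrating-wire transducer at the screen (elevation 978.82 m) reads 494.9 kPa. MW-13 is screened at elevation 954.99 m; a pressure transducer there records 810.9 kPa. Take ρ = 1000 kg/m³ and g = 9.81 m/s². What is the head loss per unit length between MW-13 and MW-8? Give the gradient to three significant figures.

i ≈ 0.0146 m/m

Pressure head at MW-8: ψ = P/(ρg) = 494.9×1000 / (1000 × 9.81) = 50.45 m.
Total head at MW-8: h = z + ψ = 978.82 + 50.45 = 1029.27 m.
Pressure head at MW-13: ψ = P/(ρg) = 810.9×1000 / (1000 × 9.81) = 82.66 m.
Total head at MW-13: h = z + ψ = 954.99 + 82.66 = 1037.65 m.
Head difference: h(MW-8) − h(MW-13) = 1029.27 − 1037.65 = -8.38 m.
Hydraulic gradient: i = |Δh| / L = 8.38 / 575 = 0.0146.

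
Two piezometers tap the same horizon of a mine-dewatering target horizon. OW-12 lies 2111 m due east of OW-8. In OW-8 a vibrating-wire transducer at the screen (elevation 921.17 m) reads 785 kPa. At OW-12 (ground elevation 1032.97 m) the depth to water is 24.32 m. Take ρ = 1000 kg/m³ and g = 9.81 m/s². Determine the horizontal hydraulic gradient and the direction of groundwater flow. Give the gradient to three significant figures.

Pressure head at OW-8: ψ = P/(ρg) = 785×1000 / (1000 × 9.81) = 80.02 m.
Total head at OW-8: h = z + ψ = 921.17 + 80.02 = 1001.19 m.
Total head at OW-12: h = 1032.97 − 24.32 = 1008.65 m.
Head difference: h(OW-8) − h(OW-12) = 1001.19 − 1008.65 = -7.46 m.
Hydraulic gradient: i = |Δh| / L = 7.46 / 2111 = 0.00353.
Flow is from higher to lower head: from OW-12 toward OW-8, i.e. toward the west.

i ≈ 0.00353; groundwater flows toward the west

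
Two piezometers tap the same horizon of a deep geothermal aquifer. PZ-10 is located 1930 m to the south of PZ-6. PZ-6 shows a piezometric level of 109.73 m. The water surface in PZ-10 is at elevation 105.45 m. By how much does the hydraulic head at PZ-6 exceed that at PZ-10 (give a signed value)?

Δh ≈ 4.28 m

Total head at PZ-6: h = 109.73 m (water level in the piezometer is the total head).
Total head at PZ-10: h = 105.45 m (water level in the piezometer is the total head).
Head difference: h(PZ-6) − h(PZ-10) = 109.73 − 105.45 = 4.28 m.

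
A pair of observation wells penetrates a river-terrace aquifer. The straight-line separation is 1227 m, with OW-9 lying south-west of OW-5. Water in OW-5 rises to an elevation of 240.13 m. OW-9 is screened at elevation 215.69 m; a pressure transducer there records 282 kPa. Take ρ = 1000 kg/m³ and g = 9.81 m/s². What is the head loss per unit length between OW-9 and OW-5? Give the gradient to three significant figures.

Total head at OW-5: h = 240.13 m (water level in the piezometer is the total head).
Pressure head at OW-9: ψ = P/(ρg) = 282×1000 / (1000 × 9.81) = 28.75 m.
Total head at OW-9: h = z + ψ = 215.69 + 28.75 = 244.44 m.
Head difference: h(OW-5) − h(OW-9) = 240.13 − 244.44 = -4.31 m.
Hydraulic gradient: i = |Δh| / L = 4.31 / 1227 = 0.00351.

i ≈ 0.00351 m/m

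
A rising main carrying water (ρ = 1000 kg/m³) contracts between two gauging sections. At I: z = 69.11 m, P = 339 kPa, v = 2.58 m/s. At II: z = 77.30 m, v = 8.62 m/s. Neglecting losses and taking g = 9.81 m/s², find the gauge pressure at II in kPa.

Pressure head at I: ψ₁ = P₁/(ρg) = 339×1000 / (1000 × 9.81) = 34.56 m.
Velocity heads: v₁²/2g = 2.58²/19.62 = 0.339 m; v₂²/2g = 8.62²/19.62 = 3.787 m.
Total head H = z₁ + ψ₁ + v₁²/2g = 69.11 + 34.56 + 0.339 = 104.01 m.
ψ₂ = H − z₂ − v₂²/2g = 104.01 − 77.30 − 3.787 = 22.92 m.
P₂ = ρgψ₂ = 1000 × 9.81 × 22.92 ≈ 225 kPa.

P₂ ≈ 225 kPa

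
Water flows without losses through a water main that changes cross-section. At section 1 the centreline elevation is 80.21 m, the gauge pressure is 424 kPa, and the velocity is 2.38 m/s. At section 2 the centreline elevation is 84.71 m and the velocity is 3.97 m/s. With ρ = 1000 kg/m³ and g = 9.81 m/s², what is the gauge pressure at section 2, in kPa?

Pressure head at 1: ψ₁ = P₁/(ρg) = 424×1000 / (1000 × 9.81) = 43.22 m.
Velocity heads: v₁²/2g = 2.38²/19.62 = 0.289 m; v₂²/2g = 3.97²/19.62 = 0.803 m.
Total head H = z₁ + ψ₁ + v₁²/2g = 80.21 + 43.22 + 0.289 = 123.72 m.
ψ₂ = H − z₂ − v₂²/2g = 123.72 − 84.71 − 0.803 = 38.21 m.
P₂ = ρgψ₂ = 1000 × 9.81 × 38.21 ≈ 375 kPa.

P₂ ≈ 375 kPa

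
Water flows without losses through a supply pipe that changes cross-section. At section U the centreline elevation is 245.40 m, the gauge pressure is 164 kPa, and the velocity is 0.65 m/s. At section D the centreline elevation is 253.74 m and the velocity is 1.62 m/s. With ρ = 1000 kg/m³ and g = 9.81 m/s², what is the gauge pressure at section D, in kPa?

P₂ ≈ 81.1 kPa

Pressure head at U: ψ₁ = P₁/(ρg) = 164×1000 / (1000 × 9.81) = 16.72 m.
Velocity heads: v₁²/2g = 0.65²/19.62 = 0.022 m; v₂²/2g = 1.62²/19.62 = 0.134 m.
Total head H = z₁ + ψ₁ + v₁²/2g = 245.40 + 16.72 + 0.022 = 262.14 m.
ψ₂ = H − z₂ − v₂²/2g = 262.14 − 253.74 − 0.134 = 8.27 m.
P₂ = ρgψ₂ = 1000 × 9.81 × 8.27 ≈ 81.1 kPa.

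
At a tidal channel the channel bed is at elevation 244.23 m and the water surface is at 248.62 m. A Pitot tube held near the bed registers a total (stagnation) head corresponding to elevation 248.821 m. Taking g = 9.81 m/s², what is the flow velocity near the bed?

Near the bed, under hydrostatic conditions, the piezometric head (z + ψ) equals the free-surface elevation, 248.62 m.
Velocity head = total − piezometric = 248.821 − 248.62 = 0.201 m.
v = √(2g·h_v) = √(2 × 9.81 × 0.201) = 1.99 m/s.

v ≈ 1.99 m/s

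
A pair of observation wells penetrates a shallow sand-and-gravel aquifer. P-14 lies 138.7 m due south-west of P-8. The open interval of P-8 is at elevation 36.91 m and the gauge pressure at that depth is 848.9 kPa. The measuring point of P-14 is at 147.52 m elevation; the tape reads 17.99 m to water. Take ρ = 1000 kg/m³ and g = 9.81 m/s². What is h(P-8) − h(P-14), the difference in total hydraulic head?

Pressure head at P-8: ψ = P/(ρg) = 848.9×1000 / (1000 × 9.81) = 86.53 m.
Total head at P-8: h = z + ψ = 36.91 + 86.53 = 123.44 m.
Total head at P-14: h = 147.52 − 17.99 = 129.53 m.
Head difference: h(P-8) − h(P-14) = 123.44 − 129.53 = -6.09 m.

Δh ≈ -6.09 m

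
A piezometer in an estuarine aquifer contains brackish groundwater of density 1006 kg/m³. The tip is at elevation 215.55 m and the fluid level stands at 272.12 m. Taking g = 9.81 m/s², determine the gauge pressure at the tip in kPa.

P ≈ 558 kPa

Pressure head ψ = h − z = 272.12 − 215.55 = 56.57 m.
P = ρgψ = 1006 × 9.81 × 56.57 = 558281 Pa ≈ 558 kPa.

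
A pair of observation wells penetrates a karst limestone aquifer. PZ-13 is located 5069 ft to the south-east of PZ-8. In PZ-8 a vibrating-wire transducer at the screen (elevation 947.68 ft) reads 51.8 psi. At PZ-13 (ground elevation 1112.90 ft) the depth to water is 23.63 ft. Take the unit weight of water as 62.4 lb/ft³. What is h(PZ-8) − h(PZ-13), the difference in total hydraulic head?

Δh ≈ -22.05 ft

Pressure head at PZ-8: ψ = 144·P/γ = 144 × 51.8 / 62.4 = 119.54 ft.
Total head at PZ-8: h = z + ψ = 947.68 + 119.54 = 1067.22 ft.
Total head at PZ-13: h = 1112.90 − 23.63 = 1089.27 ft.
Head difference: h(PZ-8) − h(PZ-13) = 1067.22 − 1089.27 = -22.05 ft.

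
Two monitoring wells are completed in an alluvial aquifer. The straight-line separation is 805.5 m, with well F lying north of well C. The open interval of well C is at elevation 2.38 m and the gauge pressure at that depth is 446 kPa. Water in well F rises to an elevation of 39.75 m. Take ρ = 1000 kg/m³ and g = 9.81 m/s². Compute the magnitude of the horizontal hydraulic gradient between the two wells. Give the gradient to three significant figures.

i ≈ 0.0100

Pressure head at well C: ψ = P/(ρg) = 446×1000 / (1000 × 9.81) = 45.46 m.
Total head at well C: h = z + ψ = 2.38 + 45.46 = 47.84 m.
Total head at well F: h = 39.75 m (water level in the piezometer is the total head).
Head difference: h(well C) − h(well F) = 47.84 − 39.75 = 8.09 m.
Hydraulic gradient: i = |Δh| / L = 8.09 / 805.5 = 0.0100.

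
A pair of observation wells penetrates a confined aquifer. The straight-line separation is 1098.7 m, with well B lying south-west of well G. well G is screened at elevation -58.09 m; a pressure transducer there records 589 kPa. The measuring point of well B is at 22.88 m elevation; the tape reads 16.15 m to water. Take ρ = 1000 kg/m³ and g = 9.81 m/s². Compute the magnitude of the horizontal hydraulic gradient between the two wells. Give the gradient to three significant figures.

Pressure head at well G: ψ = P/(ρg) = 589×1000 / (1000 × 9.81) = 60.04 m.
Total head at well G: h = z + ψ = -58.09 + 60.04 = 1.95 m.
Total head at well B: h = 22.88 − 16.15 = 6.73 m.
Head difference: h(well G) − h(well B) = 1.95 − 6.73 = -4.78 m.
Hydraulic gradient: i = |Δh| / L = 4.78 / 1098.7 = 0.00435.

i ≈ 0.00435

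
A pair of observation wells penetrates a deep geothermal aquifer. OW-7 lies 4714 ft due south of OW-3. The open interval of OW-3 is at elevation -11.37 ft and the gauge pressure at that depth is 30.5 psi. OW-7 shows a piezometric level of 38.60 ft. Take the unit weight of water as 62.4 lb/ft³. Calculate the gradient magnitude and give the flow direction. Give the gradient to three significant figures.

Pressure head at OW-3: ψ = 144·P/γ = 144 × 30.5 / 62.4 = 70.38 ft.
Total head at OW-3: h = z + ψ = -11.37 + 70.38 = 59.01 ft.
Total head at OW-7: h = 38.60 ft (water level in the piezometer is the total head).
Head difference: h(OW-3) − h(OW-7) = 59.01 − 38.60 = 20.41 ft.
Hydraulic gradient: i = |Δh| / L = 20.41 / 4714 = 0.00433.
Flow is from higher to lower head: from OW-3 toward OW-7, i.e. toward the south.

i ≈ 0.00433; groundwater flows toward the south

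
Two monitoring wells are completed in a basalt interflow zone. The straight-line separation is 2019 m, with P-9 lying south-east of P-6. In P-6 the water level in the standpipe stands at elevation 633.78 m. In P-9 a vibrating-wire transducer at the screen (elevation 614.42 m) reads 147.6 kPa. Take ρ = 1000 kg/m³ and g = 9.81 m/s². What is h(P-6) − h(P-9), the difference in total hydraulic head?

Δh ≈ 4.31 m

Total head at P-6: h = 633.78 m (water level in the piezometer is the total head).
Pressure head at P-9: ψ = P/(ρg) = 147.6×1000 / (1000 × 9.81) = 15.05 m.
Total head at P-9: h = z + ψ = 614.42 + 15.05 = 629.47 m.
Head difference: h(P-6) − h(P-9) = 633.78 − 629.47 = 4.31 m.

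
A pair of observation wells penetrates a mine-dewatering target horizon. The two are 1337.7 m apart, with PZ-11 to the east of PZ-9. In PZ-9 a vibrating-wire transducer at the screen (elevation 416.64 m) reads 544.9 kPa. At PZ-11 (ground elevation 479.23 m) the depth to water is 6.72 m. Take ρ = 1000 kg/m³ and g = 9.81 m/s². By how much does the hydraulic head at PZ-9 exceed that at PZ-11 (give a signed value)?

Pressure head at PZ-9: ψ = P/(ρg) = 544.9×1000 / (1000 × 9.81) = 55.55 m.
Total head at PZ-9: h = z + ψ = 416.64 + 55.55 = 472.19 m.
Total head at PZ-11: h = 479.23 − 6.72 = 472.51 m.
Head difference: h(PZ-9) − h(PZ-11) = 472.19 − 472.51 = -0.32 m.

Δh ≈ -0.32 m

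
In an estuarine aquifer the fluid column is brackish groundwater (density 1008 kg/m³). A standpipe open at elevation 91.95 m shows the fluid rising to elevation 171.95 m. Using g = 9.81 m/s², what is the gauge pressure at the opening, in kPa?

P ≈ 791 kPa

Pressure head ψ = h − z = 171.95 − 91.95 = 80.00 m.
P = ρgψ = 1008 × 9.81 × 80.00 = 791078 Pa ≈ 791 kPa.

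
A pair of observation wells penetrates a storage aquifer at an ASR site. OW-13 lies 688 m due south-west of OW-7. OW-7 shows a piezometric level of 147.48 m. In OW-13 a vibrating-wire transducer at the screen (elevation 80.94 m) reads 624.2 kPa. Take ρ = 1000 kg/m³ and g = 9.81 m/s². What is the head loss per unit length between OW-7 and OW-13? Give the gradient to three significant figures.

i ≈ 0.00423 m/m

Total head at OW-7: h = 147.48 m (water level in the piezometer is the total head).
Pressure head at OW-13: ψ = P/(ρg) = 624.2×1000 / (1000 × 9.81) = 63.63 m.
Total head at OW-13: h = z + ψ = 80.94 + 63.63 = 144.57 m.
Head difference: h(OW-7) − h(OW-13) = 147.48 − 144.57 = 2.91 m.
Hydraulic gradient: i = |Δh| / L = 2.91 / 688 = 0.00423.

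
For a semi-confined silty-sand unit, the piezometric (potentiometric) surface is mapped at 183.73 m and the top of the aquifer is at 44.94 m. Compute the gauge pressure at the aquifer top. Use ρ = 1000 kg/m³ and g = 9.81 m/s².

P ≈ 1360 kPa

Pressure head at the aquifer top: ψ = h − z = 183.73 − 44.94 = 138.79 m.
P = ρgψ = 1000 × 9.81 × 138.79 = 1361530 Pa ≈ 1360 kPa.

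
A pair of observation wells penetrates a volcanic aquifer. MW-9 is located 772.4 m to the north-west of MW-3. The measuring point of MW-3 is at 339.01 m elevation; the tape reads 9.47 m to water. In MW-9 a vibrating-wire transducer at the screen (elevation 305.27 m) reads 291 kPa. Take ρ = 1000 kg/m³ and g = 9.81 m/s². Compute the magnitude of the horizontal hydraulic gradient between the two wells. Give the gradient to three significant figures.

i ≈ 0.00698

Total head at MW-3: h = 339.01 − 9.47 = 329.54 m.
Pressure head at MW-9: ψ = P/(ρg) = 291×1000 / (1000 × 9.81) = 29.66 m.
Total head at MW-9: h = z + ψ = 305.27 + 29.66 = 334.93 m.
Head difference: h(MW-3) − h(MW-9) = 329.54 − 334.93 = -5.39 m.
Hydraulic gradient: i = |Δh| / L = 5.39 / 772.4 = 0.00698.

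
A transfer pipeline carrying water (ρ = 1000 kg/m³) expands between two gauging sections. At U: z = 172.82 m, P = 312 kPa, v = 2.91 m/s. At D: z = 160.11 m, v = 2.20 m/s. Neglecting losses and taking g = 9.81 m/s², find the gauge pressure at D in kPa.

P₂ ≈ 438 kPa

Pressure head at U: ψ₁ = P₁/(ρg) = 312×1000 / (1000 × 9.81) = 31.80 m.
Velocity heads: v₁²/2g = 2.91²/19.62 = 0.432 m; v₂²/2g = 2.20²/19.62 = 0.247 m.
Total head H = z₁ + ψ₁ + v₁²/2g = 172.82 + 31.80 + 0.432 = 205.05 m.
ψ₂ = H − z₂ − v₂²/2g = 205.05 − 160.11 − 0.247 = 44.69 m.
P₂ = ρgψ₂ = 1000 × 9.81 × 44.69 ≈ 438 kPa.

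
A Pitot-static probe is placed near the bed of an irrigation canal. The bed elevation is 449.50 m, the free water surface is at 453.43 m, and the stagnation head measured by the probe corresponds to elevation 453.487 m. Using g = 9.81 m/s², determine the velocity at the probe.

Near the bed, under hydrostatic conditions, the piezometric head (z + ψ) equals the free-surface elevation, 453.43 m.
Velocity head = total − piezometric = 453.487 − 453.43 = 0.057 m.
v = √(2g·h_v) = √(2 × 9.81 × 0.057) = 1.06 m/s.

v ≈ 1.06 m/s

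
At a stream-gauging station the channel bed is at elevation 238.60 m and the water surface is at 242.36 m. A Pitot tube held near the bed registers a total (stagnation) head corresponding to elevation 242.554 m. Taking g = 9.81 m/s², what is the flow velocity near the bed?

Near the bed, under hydrostatic conditions, the piezometric head (z + ψ) equals the free-surface elevation, 242.36 m.
Velocity head = total − piezometric = 242.554 − 242.36 = 0.194 m.
v = √(2g·h_v) = √(2 × 9.81 × 0.194) = 1.95 m/s.

v ≈ 1.95 m/s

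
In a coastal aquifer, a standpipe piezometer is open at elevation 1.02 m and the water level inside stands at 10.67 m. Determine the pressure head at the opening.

ψ ≈ 9.65 m

Total head h = 10.67 m (the water-surface elevation in the piezometer).
Pressure head ψ = h − z = 10.67 − 1.02 = 9.65 m.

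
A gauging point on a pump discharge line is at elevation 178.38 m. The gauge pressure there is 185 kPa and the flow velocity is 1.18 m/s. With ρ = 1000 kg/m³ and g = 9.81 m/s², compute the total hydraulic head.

Pressure head ψ = P/(ρg) = 185×1000 / (1000 × 9.81) = 18.86 m.
Velocity head = v²/(2g) = 1.18² / (2 × 9.81) = 0.071 m.
h = z + ψ + v²/(2g) = 178.38 + 18.86 + 0.071 = 197.31 m.

h ≈ 197.31 m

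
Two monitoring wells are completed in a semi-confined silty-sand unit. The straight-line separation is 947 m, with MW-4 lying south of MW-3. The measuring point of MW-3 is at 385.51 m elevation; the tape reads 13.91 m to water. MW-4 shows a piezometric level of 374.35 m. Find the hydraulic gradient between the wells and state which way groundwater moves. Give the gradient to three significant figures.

i ≈ 0.00290; groundwater flows toward the north

Total head at MW-3: h = 385.51 − 13.91 = 371.60 m.
Total head at MW-4: h = 374.35 m (water level in the piezometer is the total head).
Head difference: h(MW-3) − h(MW-4) = 371.60 − 374.35 = -2.75 m.
Hydraulic gradient: i = |Δh| / L = 2.75 / 947 = 0.00290.
Flow is from higher to lower head: from MW-4 toward MW-3, i.e. toward the north.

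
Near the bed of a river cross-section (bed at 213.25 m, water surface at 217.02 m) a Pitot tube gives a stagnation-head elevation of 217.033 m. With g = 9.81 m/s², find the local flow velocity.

v ≈ 0.505 m/s

Near the bed, under hydrostatic conditions, the piezometric head (z + ψ) equals the free-surface elevation, 217.02 m.
Velocity head = total − piezometric = 217.033 − 217.02 = 0.013 m.
v = √(2g·h_v) = √(2 × 9.81 × 0.013) = 0.505 m/s.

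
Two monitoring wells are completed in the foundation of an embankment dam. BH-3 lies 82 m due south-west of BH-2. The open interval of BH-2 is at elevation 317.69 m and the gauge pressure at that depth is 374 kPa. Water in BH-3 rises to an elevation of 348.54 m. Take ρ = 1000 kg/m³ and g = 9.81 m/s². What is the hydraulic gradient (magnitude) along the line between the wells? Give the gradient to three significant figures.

Pressure head at BH-2: ψ = P/(ρg) = 374×1000 / (1000 × 9.81) = 38.12 m.
Total head at BH-2: h = z + ψ = 317.69 + 38.12 = 355.81 m.
Total head at BH-3: h = 348.54 m (water level in the piezometer is the total head).
Head difference: h(BH-2) − h(BH-3) = 355.81 − 348.54 = 7.27 m.
Hydraulic gradient: i = |Δh| / L = 7.27 / 82 = 0.0887.

i ≈ 0.0887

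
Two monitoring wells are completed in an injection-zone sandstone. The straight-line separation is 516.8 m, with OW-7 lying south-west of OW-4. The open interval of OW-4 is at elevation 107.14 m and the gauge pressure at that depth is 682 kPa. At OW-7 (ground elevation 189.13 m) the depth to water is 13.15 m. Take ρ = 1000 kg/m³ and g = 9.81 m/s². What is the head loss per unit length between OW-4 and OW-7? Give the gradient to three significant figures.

Pressure head at OW-4: ψ = P/(ρg) = 682×1000 / (1000 × 9.81) = 69.52 m.
Total head at OW-4: h = z + ψ = 107.14 + 69.52 = 176.66 m.
Total head at OW-7: h = 189.13 − 13.15 = 175.98 m.
Head difference: h(OW-4) − h(OW-7) = 176.66 − 175.98 = 0.68 m.
Hydraulic gradient: i = |Δh| / L = 0.68 / 516.8 = 0.00132.

i ≈ 0.00132 m/m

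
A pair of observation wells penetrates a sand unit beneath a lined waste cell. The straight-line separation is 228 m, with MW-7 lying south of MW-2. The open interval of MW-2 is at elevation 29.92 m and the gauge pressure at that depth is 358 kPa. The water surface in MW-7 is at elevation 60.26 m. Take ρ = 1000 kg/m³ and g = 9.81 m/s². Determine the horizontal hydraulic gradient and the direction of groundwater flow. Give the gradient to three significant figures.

Pressure head at MW-2: ψ = P/(ρg) = 358×1000 / (1000 × 9.81) = 36.49 m.
Total head at MW-2: h = z + ψ = 29.92 + 36.49 = 66.41 m.
Total head at MW-7: h = 60.26 m (water level in the piezometer is the total head).
Head difference: h(MW-2) − h(MW-7) = 66.41 − 60.26 = 6.15 m.
Hydraulic gradient: i = |Δh| / L = 6.15 / 228 = 0.0270.
Flow is from higher to lower head: from MW-2 toward MW-7, i.e. toward the south.

i ≈ 0.0270; groundwater flows toward the south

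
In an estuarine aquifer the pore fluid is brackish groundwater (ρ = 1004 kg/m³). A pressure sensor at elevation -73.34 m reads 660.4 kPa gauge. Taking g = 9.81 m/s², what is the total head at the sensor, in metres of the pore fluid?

h ≈ -6.29 m

ψ = P/(ρg) = 660.4×1000 / (1004 × 9.81) = 67.05 m.
h = z + ψ = -73.34 + 67.05 = -6.29 m.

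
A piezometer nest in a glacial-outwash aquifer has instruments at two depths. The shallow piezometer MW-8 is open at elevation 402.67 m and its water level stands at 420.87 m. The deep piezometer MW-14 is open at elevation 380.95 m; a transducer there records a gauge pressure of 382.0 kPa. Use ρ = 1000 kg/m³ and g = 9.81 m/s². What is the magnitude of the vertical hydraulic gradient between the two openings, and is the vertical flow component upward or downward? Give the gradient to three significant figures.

|i_v| ≈ 0.0451; vertical flow is downward

Total head at MW-8: h = 420.87 m (water level in the standpipe).
Pressure head at MW-14: ψ = P/(ρg) = 382.0×1000 / (1000 × 9.81) = 38.94 m.
Total head at MW-14: h = z + ψ = 380.95 + 38.94 = 419.89 m.
Δh = h(MW-8) − h(MW-14) = 420.87 − 419.89 = 0.98 m.
Vertical separation Δz = 402.67 − 380.95 = 21.72 m.
|i_v| = |Δh| / Δz = 0.98 / 21.72 = 0.0451.
Head is higher in the shallow piezometer, so vertical flow is downward (recharge condition).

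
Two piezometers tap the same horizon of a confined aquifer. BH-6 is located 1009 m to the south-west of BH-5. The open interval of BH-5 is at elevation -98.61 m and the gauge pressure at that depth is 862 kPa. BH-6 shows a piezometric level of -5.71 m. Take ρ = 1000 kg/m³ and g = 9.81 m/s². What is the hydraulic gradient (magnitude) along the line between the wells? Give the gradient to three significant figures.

i ≈ 0.00499

Pressure head at BH-5: ψ = P/(ρg) = 862×1000 / (1000 × 9.81) = 87.87 m.
Total head at BH-5: h = z + ψ = -98.61 + 87.87 = -10.74 m.
Total head at BH-6: h = -5.71 m (water level in the piezometer is the total head).
Head difference: h(BH-5) − h(BH-6) = -10.74 − (-5.71) = -5.03 m.
Hydraulic gradient: i = |Δh| / L = 5.03 / 1009 = 0.00499.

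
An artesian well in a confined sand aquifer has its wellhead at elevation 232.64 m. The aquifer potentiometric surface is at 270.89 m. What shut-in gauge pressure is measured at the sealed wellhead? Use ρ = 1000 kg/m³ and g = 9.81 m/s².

P ≈ 375 kPa

Head above the cap: Δh = 270.89 − 232.64 = 38.25 m.
P = ρgΔh = 1000 × 9.81 × 38.25 = 375232 Pa ≈ 375 kPa.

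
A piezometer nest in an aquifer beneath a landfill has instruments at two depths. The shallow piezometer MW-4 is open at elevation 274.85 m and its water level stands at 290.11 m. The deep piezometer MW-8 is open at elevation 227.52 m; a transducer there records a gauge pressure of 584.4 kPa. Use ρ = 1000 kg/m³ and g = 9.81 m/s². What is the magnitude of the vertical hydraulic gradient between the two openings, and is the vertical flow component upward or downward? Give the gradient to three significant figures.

|i_v| ≈ 0.0638; vertical flow is downward

Total head at MW-4: h = 290.11 m (water level in the standpipe).
Pressure head at MW-8: ψ = P/(ρg) = 584.4×1000 / (1000 × 9.81) = 59.57 m.
Total head at MW-8: h = z + ψ = 227.52 + 59.57 = 287.09 m.
Δh = h(MW-4) − h(MW-8) = 290.11 − 287.09 = 3.02 m.
Vertical separation Δz = 274.85 − 227.52 = 47.33 m.
|i_v| = |Δh| / Δz = 3.02 / 47.33 = 0.0638.
Head is higher in the shallow piezometer, so vertical flow is downward (recharge condition).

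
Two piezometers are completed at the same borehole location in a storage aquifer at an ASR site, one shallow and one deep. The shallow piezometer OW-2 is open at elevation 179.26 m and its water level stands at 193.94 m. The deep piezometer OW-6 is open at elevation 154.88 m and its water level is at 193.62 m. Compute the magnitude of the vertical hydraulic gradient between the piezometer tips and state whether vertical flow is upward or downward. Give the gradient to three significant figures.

|i_v| ≈ 0.0131; vertical flow is downward

Total head at OW-2: h = 193.94 m (water level in the standpipe).
Total head at OW-6: h = 193.62 m.
Δh = h(OW-2) − h(OW-6) = 193.94 − 193.62 = 0.32 m.
Vertical separation Δz = 179.26 − 154.88 = 24.38 m.
|i_v| = |Δh| / Δz = 0.32 / 24.38 = 0.0131.
Head is higher in the shallow piezometer, so vertical flow is downward (recharge condition).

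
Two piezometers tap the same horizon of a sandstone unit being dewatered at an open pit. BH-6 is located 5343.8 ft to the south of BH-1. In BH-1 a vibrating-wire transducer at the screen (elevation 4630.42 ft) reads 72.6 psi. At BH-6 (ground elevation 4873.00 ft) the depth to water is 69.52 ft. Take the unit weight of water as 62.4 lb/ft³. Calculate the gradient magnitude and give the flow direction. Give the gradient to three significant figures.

i ≈ 0.00103; groundwater flows toward the north

Pressure head at BH-1: ψ = 144·P/γ = 144 × 72.6 / 62.4 = 167.54 ft.
Total head at BH-1: h = z + ψ = 4630.42 + 167.54 = 4797.96 ft.
Total head at BH-6: h = 4873.00 − 69.52 = 4803.48 ft.
Head difference: h(BH-1) − h(BH-6) = 4797.96 − 4803.48 = -5.52 ft.
Hydraulic gradient: i = |Δh| / L = 5.52 / 5343.8 = 0.00103.
Flow is from higher to lower head: from BH-6 toward BH-1, i.e. toward the north.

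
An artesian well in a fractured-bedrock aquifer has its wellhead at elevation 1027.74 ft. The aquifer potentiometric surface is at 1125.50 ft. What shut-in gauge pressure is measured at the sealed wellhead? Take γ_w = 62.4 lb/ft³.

Head above the cap: Δh = 1125.50 − 1027.74 = 97.76 ft.
P = γΔh/144 = 62.4 × 97.76 / 144 = 42.4 psi.

P ≈ 42.4 psi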